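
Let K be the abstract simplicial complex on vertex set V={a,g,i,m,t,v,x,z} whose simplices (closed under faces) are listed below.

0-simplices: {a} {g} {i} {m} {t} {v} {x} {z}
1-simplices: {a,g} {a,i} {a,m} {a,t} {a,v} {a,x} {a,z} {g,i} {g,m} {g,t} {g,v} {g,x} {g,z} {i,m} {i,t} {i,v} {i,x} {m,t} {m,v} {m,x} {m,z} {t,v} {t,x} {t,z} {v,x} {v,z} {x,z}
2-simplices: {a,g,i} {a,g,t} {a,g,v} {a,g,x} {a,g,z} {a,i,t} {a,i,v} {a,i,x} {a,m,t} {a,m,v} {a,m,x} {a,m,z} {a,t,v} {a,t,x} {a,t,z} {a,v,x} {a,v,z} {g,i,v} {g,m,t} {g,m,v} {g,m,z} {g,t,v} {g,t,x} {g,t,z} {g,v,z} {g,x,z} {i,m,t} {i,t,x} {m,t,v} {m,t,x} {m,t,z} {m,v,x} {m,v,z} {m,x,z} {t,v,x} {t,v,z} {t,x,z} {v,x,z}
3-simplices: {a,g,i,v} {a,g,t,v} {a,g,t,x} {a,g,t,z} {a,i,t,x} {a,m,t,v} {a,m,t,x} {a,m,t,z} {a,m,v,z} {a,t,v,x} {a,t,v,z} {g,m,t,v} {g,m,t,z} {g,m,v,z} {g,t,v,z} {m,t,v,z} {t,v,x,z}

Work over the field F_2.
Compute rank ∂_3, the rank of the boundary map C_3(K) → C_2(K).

n_0=8 n_1=27 n_2=38 n_3=17  [Z2]
∂1: piv[ag,ai,am,at,av,ax,az] rk=7  ker:gi,gm,gt,gv,gx,gz,im,it,iv,ix,mt,mv,mx,mz,tv,tx,tz,vx,vz,xz
∂2: piv[agi,agt,agv,agx,agz,ait,aiv,aix,amt,amv,amx,amz,atv,atx,atz,avx,avz,gmt,gxz,imt] rk=20  ker:giv,gmv,gmz,gtv,gtx,gtz,gvz,itx,mtv,mtx,mtz,mvx,mvz,mxz,tvx,tvz,txz,vxz
∂3: piv[agiv,agtv,agtx,agtz,aitx,amtv,amtx,amtz,amvz,atvx,atvz,gmtv,gmtz,gmvz,tvxz] rk=15  ker:gtvz,mtvz
rk∂_3=15

rank∂_3=15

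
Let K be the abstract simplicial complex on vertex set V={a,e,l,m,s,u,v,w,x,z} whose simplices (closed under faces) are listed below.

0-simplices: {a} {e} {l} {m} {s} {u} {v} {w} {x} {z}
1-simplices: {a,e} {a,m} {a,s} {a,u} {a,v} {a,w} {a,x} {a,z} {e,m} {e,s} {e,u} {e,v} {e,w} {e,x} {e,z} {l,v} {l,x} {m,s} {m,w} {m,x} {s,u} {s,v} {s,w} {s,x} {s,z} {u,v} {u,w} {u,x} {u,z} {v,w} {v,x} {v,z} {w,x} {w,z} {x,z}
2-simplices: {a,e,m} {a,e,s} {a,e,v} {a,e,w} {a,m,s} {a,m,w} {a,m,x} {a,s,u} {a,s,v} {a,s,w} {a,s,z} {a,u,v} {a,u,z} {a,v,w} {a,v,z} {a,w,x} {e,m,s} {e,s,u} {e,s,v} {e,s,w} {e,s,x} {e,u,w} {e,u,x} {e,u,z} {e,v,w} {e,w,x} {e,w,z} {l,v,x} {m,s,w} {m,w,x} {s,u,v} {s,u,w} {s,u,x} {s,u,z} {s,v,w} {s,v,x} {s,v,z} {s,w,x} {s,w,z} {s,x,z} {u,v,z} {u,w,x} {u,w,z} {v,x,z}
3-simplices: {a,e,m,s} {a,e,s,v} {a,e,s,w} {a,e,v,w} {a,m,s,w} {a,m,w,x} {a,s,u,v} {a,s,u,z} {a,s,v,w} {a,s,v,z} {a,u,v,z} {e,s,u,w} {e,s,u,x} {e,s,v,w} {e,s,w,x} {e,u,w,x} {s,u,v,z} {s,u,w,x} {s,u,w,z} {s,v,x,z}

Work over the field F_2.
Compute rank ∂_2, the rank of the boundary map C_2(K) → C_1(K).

n_0=10 n_1=35 n_2=44 n_3=20  [Z2]
∂1: piv[ae,am,as,au,av,aw,ax,az,lv] rk=9  ker:em,es,eu,ev,ew,ex,ez,lx,ms,mw,mx,su,sv,sw,sx,sz,uv,uw,ux,uz,vw,vx,vz,wx,wz,xz
∂2: piv[aem,aes,aev,aew,ams,amw,amx,asu,asv,asw,asz,auv,auz,avw,avz,awx,esu,esx,euw,eux,euz,ewx,ewz,lvx,svx,sxz] rk=26  ker:ems,esv,esw,evw,msw,mwx,suv,suw,sux,suz,svw,svz,swx,swz,uvz,uwx,uwz,vxz
∂3: piv[aems,aesv,aesw,aevw,amsw,amwx,asuv,asuz,asvw,asvz,auvz,esuw,esux,eswx,euwx,suwz,svxz] rk=17  ker:esvw,suvz,suwx
rk∂_2=26

rank∂_2=26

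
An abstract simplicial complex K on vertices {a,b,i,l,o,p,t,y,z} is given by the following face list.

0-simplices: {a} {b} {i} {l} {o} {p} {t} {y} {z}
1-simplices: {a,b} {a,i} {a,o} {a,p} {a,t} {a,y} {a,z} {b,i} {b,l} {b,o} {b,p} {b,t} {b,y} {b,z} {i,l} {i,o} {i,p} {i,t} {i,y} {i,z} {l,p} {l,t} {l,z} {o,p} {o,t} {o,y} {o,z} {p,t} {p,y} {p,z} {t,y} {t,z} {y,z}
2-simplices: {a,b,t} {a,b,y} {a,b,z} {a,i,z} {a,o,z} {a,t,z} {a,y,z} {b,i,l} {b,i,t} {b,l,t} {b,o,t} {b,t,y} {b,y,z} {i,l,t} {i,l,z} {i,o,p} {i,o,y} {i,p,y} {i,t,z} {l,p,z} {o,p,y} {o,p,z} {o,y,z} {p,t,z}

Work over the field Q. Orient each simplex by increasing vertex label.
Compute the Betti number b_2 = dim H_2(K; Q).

b_2=3

n_0=9 n_1=33 n_2=24  [Q]
∂1: piv[ab,ai,ao,ap,at,ay,az,bl] rk=8  ker:bi,bo,bp,bt,by,bz,il,io,ip,it,iy,iz,lp,lt,lz,op,ot,oy,oz,pt,py,pz,ty,tz,yz
∂2: piv[abt,aby,abz,aiz,aoz,atz,ayz,bil,bit,blt,bot,bty,ilz,iop,ioy,ipy,itz,lpz,opz,oyz,ptz] rk=21  ker:byz,ilt,opy
b_2=(24−21)−0=3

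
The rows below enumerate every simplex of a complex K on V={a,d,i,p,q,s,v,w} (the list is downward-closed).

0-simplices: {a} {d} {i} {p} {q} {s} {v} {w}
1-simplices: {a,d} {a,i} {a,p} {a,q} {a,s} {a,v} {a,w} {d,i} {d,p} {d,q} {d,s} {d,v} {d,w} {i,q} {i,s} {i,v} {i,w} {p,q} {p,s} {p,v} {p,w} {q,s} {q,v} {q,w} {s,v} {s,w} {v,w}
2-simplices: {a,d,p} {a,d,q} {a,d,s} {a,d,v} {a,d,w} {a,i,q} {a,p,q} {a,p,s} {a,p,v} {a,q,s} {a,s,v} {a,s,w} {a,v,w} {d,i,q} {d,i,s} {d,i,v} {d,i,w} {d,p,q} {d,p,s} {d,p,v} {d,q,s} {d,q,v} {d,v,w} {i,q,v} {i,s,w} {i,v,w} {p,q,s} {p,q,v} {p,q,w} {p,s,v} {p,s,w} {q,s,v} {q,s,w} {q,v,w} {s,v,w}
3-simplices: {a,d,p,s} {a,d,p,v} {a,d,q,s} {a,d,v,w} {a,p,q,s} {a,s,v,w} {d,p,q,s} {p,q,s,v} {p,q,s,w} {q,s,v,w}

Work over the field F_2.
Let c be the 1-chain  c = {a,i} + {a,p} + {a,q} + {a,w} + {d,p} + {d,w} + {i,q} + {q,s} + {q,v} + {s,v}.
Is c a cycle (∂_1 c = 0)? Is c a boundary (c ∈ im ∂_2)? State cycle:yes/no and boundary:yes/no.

cycle:yes boundary:yes

n_0=8 n_1=27 n_2=35 n_3=10  [Z2]
∂1: piv[ad,ai,ap,aq,as,av,aw] rk=7  ker:di,dp,dq,ds,dv,dw,iq,is,iv,iw,pq,ps,pv,pw,qs,qv,qw,sv,sw,vw
∂2: piv[adp,adq,ads,adv,adw,aiq,apq,aps,apv,aqs,asv,asw,avw,diq,dis,div,diw,dqv,pqw,psw] rk=20  ker:dpq,dps,dpv,dqs,dvw,iqv,isw,ivw,pqs,pqv,psv,qsv,qsw,qvw,svw
∂3: piv[adps,adpv,adqs,advw,apqs,asvw,dpqs,pqsv,pqsw,qsvw] rk=10
∂1c = 0
c vs im∂2: reduces to 0 ⇒ boundary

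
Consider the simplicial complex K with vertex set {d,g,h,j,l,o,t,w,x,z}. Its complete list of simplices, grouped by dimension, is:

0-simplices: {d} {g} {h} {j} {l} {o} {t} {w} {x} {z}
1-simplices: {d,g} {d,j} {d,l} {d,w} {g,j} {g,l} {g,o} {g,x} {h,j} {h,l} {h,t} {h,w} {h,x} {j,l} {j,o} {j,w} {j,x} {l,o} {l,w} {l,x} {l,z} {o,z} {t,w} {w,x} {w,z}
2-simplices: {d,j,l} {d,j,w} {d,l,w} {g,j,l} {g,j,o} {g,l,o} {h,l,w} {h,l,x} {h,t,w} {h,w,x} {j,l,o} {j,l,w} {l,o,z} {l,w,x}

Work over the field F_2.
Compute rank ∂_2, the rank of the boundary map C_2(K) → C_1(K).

n_0=10 n_1=25 n_2=14  [Z2]
∂1: piv[dg,dj,dl,dw,go,gx,hj,ht,lz] rk=9  ker:gj,gl,hl,hw,hx,jl,jo,jw,jx,lo,lw,lx,oz,tw,wx,wz
∂2: piv[djl,djw,dlw,gjl,gjo,glo,hlw,hlx,htw,hwx,loz] rk=11  ker:jlo,jlw,lwx
rk∂_2=11

rank∂_2=11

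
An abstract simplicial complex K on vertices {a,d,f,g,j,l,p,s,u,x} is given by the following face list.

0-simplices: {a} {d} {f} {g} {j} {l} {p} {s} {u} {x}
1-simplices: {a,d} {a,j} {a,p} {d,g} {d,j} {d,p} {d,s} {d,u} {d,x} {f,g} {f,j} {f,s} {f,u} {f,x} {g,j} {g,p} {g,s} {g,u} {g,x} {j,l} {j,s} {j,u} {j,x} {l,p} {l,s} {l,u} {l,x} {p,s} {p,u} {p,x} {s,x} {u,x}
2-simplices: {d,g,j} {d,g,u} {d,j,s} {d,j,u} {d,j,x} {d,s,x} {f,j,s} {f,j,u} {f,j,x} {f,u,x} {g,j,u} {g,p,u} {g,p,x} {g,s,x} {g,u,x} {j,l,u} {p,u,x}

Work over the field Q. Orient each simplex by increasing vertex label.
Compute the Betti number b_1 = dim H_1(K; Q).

n_0=10 n_1=32 n_2=17  [Q]
∂1: piv[ad,aj,ap,dg,ds,du,dx,fg,jl] rk=9  ker:dj,dp,fj,fs,fu,fx,gj,gp,gs,gu,gx,js,ju,jx,lp,ls,lu,lx,ps,pu,px,sx,ux
∂2: piv[dgj,dgu,djs,dju,djx,dsx,fjs,fju,fjx,fux,gpu,gpx,gsx,gux,jlu] rk=15  ker:gju,pux
b_1=(32−9)−15=8

b_1=8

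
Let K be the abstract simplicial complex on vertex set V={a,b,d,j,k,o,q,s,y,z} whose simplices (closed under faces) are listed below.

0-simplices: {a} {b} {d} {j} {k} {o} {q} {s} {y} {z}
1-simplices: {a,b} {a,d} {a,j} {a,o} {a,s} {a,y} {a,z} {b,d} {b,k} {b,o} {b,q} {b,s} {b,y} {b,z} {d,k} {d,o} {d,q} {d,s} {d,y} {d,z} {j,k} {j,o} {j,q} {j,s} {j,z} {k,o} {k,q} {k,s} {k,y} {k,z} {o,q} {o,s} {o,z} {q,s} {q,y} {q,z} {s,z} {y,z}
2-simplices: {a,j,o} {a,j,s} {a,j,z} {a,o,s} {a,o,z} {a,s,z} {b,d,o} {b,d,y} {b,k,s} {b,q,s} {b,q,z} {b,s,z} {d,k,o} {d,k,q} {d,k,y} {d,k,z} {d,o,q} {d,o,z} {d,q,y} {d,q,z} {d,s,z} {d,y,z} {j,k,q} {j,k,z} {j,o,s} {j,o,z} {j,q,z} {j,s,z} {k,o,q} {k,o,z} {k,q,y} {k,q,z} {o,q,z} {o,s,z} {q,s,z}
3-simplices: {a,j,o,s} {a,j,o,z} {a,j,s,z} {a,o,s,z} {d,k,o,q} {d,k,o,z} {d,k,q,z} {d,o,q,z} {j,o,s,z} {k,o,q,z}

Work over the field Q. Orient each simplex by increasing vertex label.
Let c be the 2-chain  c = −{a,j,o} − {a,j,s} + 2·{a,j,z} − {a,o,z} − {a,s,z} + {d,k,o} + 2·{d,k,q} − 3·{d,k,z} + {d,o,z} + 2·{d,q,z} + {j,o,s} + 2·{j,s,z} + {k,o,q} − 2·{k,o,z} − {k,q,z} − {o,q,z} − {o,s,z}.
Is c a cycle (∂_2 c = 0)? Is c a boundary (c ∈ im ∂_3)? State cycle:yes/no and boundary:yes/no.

n_0=10 n_1=38 n_2=35 n_3=10  [Q]
∂1: piv[ab,ad,aj,ao,as,ay,az,bk,bq] rk=9  ker:bd,bo,bs,by,bz,dk,do,dq,ds,dy,dz,jk,jo,jq,js,jz,ko,kq,ks,ky,kz,oq,os,oz,qs,qy,qz,sz,yz
∂2: piv[ajo,ajs,ajz,aos,aoz,asz,bdo,bdy,bks,bqs,bqz,bsz,dko,dkq,dky,dkz,doq,doz,dqy,dqz,dsz,dyz,jkq,jkz] rk=24  ker:jos,joz,jqz,jsz,koq,koz,kqy,kqz,oqz,osz,qsz
∂3: piv[ajos,ajoz,ajsz,aosz,dkoq,dkoz,dkqz,doqz] rk=8  ker:josz,koqz
∂2c = 0
c vs im∂3: reduces to 0 ⇒ boundary

cycle:yes boundary:yes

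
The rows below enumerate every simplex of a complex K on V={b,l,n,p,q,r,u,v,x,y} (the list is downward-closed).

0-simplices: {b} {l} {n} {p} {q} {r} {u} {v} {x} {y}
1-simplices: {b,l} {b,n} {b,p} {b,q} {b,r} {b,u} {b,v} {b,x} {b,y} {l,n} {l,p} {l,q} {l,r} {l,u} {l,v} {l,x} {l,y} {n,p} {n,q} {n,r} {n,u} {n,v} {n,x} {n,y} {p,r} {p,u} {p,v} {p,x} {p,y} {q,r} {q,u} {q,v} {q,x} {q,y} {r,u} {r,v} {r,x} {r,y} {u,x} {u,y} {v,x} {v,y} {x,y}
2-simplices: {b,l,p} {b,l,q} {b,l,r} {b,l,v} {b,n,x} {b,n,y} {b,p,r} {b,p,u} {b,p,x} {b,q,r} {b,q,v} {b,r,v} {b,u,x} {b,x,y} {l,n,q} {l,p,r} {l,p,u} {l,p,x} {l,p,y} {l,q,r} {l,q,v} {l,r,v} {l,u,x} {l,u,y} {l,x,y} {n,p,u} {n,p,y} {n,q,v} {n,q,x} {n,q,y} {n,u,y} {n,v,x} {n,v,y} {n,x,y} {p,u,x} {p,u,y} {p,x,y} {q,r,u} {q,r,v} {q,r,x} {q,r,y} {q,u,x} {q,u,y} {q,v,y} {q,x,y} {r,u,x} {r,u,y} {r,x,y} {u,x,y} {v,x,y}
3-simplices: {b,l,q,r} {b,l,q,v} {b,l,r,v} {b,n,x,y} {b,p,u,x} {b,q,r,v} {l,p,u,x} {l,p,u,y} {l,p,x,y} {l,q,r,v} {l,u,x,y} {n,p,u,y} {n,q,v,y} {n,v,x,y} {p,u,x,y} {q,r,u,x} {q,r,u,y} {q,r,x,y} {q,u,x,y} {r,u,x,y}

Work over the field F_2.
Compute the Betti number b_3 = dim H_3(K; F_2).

n_0=10 n_1=43 n_2=50 n_3=20  [Z2]
∂1: piv[bl,bn,bp,bq,br,bu,bv,bx,by] rk=9  ker:ln,lp,lq,lr,lu,lv,lx,ly,np,nq,nr,nu,nv,nx,ny,pr,pu,pv,px,py,qr,qu,qv,qx,qy,ru,rv,rx,ry,ux,uy,vx,vy,xy
∂2: piv[blp,blq,blr,blv,bnx,bny,bpr,bpu,bpx,bqr,bqv,brv,bux,bxy,lnq,lpu,lpx,lpy,luy,lxy,npu,npy,nqv,nqx,nqy,nvx,nvy,qru,qrx,qry,qux] rk=31  ker:lpr,lqr,lqv,lrv,lux,nuy,nxy,pux,puy,pxy,qrv,quy,qvy,qxy,rux,ruy,rxy,uxy,vxy
∂3: piv[blqr,blqv,blrv,bnxy,bpux,bqrv,lpux,lpuy,lpxy,luxy,npuy,nqvy,nvxy,qrux,qruy,qrxy,quxy] rk=17  ker:lqrv,puxy,ruxy
b_3=(20−17)−0=3

b_3=3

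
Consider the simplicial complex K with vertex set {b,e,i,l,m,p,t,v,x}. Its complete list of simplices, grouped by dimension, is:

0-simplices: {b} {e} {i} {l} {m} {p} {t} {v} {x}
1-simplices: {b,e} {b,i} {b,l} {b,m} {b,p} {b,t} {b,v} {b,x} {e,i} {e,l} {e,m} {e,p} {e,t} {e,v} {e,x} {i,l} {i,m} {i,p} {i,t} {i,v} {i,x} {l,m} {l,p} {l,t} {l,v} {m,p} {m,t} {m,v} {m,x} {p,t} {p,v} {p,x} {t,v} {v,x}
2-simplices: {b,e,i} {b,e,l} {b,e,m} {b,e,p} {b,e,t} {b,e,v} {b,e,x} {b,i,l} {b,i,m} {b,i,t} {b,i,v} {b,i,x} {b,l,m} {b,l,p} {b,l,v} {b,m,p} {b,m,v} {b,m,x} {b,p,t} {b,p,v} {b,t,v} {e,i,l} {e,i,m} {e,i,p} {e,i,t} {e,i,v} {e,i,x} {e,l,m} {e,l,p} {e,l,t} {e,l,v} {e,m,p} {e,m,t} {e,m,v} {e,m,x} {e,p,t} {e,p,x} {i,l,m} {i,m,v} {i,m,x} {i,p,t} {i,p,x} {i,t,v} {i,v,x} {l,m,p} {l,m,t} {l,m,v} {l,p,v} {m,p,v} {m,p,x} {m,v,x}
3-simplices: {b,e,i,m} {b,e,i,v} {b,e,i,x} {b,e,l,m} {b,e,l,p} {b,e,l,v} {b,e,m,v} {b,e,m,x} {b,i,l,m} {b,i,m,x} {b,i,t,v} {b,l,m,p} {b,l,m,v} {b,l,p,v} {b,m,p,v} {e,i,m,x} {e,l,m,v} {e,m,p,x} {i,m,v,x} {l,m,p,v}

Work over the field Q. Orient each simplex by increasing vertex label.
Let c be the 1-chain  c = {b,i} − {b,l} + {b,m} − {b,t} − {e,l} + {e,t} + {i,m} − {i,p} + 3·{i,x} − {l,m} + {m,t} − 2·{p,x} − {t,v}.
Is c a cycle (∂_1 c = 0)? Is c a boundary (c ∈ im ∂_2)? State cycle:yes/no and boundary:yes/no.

cycle:no boundary:no

n_0=9 n_1=34 n_2=51 n_3=20  [Q]
∂1: piv[be,bi,bl,bm,bp,bt,bv,bx] rk=8  ker:ei,el,em,ep,et,ev,ex,il,im,ip,it,iv,ix,lm,lp,lt,lv,mp,mt,mv,mx,pt,pv,px,tv,vx
∂2: piv[bei,bel,bem,bep,bet,bev,bex,bil,bim,bit,biv,bix,blm,blp,blv,bmp,bmv,bmx,bpt,bpv,btv,eip,elt,emt,epx,ivx] rk=26  ker:eil,eim,eit,eiv,eix,elm,elp,elv,emp,emv,emx,ept,ilm,imv,imx,ipt,ipx,itv,lmp,lmt,lmv,lpv,mpv,mpx,mvx
∂3: piv[beim,beiv,beix,belm,belp,belv,bemv,bemx,bilm,bimx,bitv,blmp,blmv,blpv,bmpv,empx,imvx] rk=17  ker:eimx,elmv,lmpv
∂1c = −2·{i} − {l} + {p} + 2·{t} − {v} + {x}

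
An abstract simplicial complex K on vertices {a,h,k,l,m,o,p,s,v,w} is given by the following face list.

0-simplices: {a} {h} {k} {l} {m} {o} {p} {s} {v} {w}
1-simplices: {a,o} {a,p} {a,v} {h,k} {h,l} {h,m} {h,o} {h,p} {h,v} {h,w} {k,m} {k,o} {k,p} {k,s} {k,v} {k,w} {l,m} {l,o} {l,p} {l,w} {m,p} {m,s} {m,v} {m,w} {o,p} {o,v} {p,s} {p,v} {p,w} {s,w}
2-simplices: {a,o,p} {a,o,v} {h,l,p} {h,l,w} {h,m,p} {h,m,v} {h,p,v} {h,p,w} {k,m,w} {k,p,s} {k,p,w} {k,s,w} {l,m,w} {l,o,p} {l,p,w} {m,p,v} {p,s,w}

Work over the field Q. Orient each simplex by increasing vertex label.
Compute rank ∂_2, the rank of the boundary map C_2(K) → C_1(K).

rank∂_2=14

n_0=10 n_1=30 n_2=17  [Q]
∂1: piv[ao,ap,av,hk,hl,hm,ho,hw,ks] rk=9  ker:hp,hv,km,ko,kp,kv,kw,lm,lo,lp,lw,mp,ms,mv,mw,op,ov,ps,pv,pw,sw
∂2: piv[aop,aov,hlp,hlw,hmp,hmv,hpv,hpw,kmw,kps,kpw,ksw,lmw,lop] rk=14  ker:lpw,mpv,psw
rk∂_2=14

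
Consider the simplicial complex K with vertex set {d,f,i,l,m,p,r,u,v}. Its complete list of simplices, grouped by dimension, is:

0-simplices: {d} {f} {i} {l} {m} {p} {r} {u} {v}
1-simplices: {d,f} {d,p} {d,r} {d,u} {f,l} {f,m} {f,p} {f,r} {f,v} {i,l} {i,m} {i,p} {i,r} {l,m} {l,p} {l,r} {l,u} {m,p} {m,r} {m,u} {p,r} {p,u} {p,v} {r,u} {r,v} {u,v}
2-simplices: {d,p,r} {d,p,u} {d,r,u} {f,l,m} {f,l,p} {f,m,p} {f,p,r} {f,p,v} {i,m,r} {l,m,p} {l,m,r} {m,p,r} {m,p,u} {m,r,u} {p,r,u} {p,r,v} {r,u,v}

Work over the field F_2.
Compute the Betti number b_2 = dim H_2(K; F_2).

n_0=9 n_1=26 n_2=17  [Z2]
∂1: piv[df,dp,dr,du,fl,fm,fv,il] rk=8  ker:fp,fr,im,ip,ir,lm,lp,lr,lu,mp,mr,mu,pr,pu,pv,ru,rv,uv
∂2: piv[dpr,dpu,dru,flm,flp,fmp,fpr,fpv,imr,lmr,mpr,mpu,prv,ruv] rk=14  ker:lmp,mru,pru
b_2=(17−14)−0=3

b_2=3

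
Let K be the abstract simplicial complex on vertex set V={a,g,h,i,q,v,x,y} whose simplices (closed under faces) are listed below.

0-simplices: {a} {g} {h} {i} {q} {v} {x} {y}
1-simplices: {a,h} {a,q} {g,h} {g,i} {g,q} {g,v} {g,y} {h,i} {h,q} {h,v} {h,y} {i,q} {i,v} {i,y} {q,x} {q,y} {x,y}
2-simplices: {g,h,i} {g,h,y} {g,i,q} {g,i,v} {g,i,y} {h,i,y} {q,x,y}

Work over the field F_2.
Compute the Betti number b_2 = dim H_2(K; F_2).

n_0=8 n_1=17 n_2=7  [Z2]
∂1: piv[ah,aq,gh,gi,gv,gy,qx] rk=7  ker:gq,hi,hq,hv,hy,iq,iv,iy,qy,xy
∂2: piv[ghi,ghy,giq,giv,giy,qxy] rk=6  ker:hiy
b_2=(7−6)−0=1

b_2=1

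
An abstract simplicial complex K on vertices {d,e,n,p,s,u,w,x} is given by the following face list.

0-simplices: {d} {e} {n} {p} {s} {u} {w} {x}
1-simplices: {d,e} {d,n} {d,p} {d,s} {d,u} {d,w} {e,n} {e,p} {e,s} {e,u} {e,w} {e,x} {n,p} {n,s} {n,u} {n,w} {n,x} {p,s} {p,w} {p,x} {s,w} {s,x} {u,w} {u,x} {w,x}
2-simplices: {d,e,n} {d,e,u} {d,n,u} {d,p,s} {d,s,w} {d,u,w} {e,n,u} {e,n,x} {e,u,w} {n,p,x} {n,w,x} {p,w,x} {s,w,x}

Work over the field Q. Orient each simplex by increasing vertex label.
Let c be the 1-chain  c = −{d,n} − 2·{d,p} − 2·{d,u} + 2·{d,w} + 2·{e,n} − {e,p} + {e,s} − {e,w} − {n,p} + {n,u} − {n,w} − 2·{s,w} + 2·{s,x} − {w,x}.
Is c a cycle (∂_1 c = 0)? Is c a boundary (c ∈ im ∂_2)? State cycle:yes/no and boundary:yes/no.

cycle:no boundary:no

n_0=8 n_1=25 n_2=13  [Q]
∂1: piv[de,dn,dp,ds,du,dw,ex] rk=7  ker:en,ep,es,eu,ew,np,ns,nu,nw,nx,ps,pw,px,sw,sx,uw,ux,wx
∂2: piv[den,deu,dnu,dps,dsw,duw,enx,euw,npx,nwx,pwx,swx] rk=12  ker:enu
∂1c = 3·{d} − {e} + 2·{n} − 4·{p} + {s} − {u} − {w} + {x}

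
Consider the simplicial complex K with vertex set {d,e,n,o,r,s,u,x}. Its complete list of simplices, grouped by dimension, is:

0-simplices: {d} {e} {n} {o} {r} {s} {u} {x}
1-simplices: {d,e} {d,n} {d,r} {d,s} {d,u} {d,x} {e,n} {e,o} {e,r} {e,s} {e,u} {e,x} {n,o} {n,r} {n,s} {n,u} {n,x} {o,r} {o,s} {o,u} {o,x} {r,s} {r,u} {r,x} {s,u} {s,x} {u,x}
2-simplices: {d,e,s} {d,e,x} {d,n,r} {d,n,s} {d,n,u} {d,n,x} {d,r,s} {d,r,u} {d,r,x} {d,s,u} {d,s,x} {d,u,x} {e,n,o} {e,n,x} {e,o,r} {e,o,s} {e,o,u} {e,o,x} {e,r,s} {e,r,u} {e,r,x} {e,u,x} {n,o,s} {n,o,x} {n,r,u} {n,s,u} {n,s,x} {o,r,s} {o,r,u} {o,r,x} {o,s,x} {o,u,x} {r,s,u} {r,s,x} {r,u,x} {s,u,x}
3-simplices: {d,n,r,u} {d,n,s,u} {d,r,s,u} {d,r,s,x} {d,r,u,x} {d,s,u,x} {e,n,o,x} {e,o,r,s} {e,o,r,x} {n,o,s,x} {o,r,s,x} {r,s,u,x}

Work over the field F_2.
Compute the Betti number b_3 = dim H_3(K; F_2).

b_3=1

n_0=8 n_1=27 n_2=36 n_3=12  [Z2]
∂1: piv[de,dn,dr,ds,du,dx,eo] rk=7  ker:en,er,es,eu,ex,no,nr,ns,nu,nx,or,os,ou,ox,rs,ru,rx,su,sx,ux
∂2: piv[des,dex,dnr,dns,dnu,dnx,drs,dru,drx,dsu,dsx,dux,eno,enx,eor,eos,eou,eox,ers,eru] rk=20  ker:erx,eux,nos,nox,nru,nsu,nsx,ors,oru,orx,osx,oux,rsu,rsx,rux,sux
∂3: piv[dnru,dnsu,drsu,drsx,drux,dsux,enox,eors,eorx,nosx,orsx] rk=11  ker:rsux
b_3=(12−11)−0=1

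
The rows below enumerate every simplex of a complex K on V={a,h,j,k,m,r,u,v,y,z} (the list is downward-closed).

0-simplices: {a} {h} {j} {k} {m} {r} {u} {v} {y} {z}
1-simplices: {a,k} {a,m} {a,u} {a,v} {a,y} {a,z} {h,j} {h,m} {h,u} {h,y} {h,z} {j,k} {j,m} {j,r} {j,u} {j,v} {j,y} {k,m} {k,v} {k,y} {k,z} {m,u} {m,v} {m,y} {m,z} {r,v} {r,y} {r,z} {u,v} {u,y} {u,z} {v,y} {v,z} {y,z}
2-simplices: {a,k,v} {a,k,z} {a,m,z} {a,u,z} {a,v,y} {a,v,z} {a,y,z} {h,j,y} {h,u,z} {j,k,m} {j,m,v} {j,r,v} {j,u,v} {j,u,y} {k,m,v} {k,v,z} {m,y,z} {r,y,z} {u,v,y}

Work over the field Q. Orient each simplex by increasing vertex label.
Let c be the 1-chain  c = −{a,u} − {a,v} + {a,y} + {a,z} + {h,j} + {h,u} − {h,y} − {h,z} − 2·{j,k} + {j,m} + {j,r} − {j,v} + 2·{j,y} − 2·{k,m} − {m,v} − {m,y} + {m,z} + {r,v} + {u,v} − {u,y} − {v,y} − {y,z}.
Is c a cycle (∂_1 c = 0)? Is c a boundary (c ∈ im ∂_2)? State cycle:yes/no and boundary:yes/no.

n_0=10 n_1=34 n_2=19  [Q]
∂1: piv[ak,am,au,av,ay,az,hj,hm,jr] rk=9  ker:hu,hy,hz,jk,jm,ju,jv,jy,km,kv,ky,kz,mu,mv,my,mz,rv,ry,rz,uv,uy,uz,vy,vz,yz
∂2: piv[akv,akz,amz,auz,avy,avz,ayz,hjy,huz,jkm,jmv,jrv,juv,juy,kmv,myz,ryz,uvy] rk=18  ker:kvz
∂1c = 0
c vs im∂2: reduces to 0 ⇒ boundary

cycle:yes boundary:yes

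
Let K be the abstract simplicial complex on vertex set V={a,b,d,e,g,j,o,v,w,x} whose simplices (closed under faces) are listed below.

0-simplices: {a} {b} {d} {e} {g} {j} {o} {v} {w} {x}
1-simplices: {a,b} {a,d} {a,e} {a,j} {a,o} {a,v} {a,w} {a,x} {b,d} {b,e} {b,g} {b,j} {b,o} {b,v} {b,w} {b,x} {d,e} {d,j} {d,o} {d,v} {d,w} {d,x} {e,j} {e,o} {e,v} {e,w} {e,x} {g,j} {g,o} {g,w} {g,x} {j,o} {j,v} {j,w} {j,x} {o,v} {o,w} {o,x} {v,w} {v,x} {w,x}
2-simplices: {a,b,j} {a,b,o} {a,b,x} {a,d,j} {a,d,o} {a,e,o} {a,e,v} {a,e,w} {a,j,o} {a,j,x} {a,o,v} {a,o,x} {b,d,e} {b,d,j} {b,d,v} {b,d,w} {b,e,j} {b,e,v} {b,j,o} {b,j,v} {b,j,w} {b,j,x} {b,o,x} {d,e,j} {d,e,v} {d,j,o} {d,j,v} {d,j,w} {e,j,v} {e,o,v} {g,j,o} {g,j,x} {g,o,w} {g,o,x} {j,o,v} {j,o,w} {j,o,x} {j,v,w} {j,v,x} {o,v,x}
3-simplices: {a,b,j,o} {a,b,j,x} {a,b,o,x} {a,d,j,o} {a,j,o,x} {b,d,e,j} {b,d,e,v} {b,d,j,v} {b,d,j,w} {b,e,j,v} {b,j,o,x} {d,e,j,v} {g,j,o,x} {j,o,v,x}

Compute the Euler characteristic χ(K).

n_0=10 n_1=41 n_2=40 n_3=14
χ=+10−41+40−14=-5

χ(K)=-5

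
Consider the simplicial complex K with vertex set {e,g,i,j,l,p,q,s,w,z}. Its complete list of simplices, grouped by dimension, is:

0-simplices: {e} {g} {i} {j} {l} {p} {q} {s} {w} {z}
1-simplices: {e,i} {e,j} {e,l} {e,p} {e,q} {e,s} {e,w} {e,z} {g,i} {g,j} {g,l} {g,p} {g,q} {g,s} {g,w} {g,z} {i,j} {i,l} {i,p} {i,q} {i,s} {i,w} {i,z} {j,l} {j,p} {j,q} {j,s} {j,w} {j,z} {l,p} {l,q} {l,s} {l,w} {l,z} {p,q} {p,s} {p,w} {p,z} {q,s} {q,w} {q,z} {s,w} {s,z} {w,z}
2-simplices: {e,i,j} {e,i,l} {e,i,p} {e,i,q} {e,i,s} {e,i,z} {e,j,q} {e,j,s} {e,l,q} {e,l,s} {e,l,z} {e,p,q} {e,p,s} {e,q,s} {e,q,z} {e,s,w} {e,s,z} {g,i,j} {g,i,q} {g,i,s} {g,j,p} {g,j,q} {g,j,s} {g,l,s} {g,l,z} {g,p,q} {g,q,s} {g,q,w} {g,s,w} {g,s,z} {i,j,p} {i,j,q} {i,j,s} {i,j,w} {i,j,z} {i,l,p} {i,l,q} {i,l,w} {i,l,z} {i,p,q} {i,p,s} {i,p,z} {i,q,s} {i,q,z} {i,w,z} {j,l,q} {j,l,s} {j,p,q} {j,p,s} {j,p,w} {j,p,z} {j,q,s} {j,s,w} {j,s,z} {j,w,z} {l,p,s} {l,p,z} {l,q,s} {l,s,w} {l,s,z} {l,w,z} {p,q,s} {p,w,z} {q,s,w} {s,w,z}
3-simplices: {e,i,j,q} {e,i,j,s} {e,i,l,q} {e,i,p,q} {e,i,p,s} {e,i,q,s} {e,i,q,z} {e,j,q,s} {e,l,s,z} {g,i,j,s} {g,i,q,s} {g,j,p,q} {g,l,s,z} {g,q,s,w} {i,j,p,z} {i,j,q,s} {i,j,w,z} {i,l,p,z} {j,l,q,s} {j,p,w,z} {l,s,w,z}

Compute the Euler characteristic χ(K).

χ(K)=10

n_0=10 n_1=44 n_2=65 n_3=21
χ=+10−44+65−21=10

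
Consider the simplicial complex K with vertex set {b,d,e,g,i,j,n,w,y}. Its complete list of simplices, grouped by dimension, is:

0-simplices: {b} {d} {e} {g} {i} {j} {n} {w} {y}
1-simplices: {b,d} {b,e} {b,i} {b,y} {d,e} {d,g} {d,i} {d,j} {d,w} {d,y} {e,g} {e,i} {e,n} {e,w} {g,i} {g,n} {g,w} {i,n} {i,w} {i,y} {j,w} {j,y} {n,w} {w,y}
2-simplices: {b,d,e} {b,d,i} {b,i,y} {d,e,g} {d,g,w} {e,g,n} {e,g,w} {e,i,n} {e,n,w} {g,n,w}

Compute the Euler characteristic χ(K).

χ(K)=-5

n_0=9 n_1=24 n_2=10
χ=+9−24+10=-5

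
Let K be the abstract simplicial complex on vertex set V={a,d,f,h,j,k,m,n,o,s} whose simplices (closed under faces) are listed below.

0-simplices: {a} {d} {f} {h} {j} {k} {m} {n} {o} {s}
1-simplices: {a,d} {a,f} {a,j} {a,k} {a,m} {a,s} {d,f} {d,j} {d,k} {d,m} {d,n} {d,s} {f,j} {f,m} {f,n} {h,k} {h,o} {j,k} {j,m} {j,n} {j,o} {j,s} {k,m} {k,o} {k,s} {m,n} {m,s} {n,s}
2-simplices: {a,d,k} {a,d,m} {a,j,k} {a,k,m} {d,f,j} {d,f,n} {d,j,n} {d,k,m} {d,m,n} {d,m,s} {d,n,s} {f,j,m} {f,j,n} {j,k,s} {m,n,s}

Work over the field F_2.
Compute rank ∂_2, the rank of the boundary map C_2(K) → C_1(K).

rank∂_2=12

n_0=10 n_1=28 n_2=15  [Z2]
∂1: piv[ad,af,aj,ak,am,as,dn,hk,ho] rk=9  ker:df,dj,dk,dm,ds,fj,fm,fn,jk,jm,jn,jo,js,km,ko,ks,mn,ms,ns
∂2: piv[adk,adm,ajk,akm,dfj,dfn,djn,dmn,dms,dns,fjm,jks] rk=12  ker:dkm,fjn,mns
rk∂_2=12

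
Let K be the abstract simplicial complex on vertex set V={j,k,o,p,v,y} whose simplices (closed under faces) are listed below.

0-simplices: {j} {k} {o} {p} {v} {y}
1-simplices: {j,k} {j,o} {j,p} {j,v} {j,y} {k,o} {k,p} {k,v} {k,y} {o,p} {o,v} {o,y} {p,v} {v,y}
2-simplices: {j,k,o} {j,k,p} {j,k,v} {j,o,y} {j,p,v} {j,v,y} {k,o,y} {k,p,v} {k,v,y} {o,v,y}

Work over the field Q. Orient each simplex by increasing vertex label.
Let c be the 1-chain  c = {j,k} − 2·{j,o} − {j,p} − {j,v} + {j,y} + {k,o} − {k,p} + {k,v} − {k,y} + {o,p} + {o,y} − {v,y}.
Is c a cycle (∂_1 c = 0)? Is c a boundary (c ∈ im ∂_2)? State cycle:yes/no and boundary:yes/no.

n_0=6 n_1=14 n_2=10  [Q]
∂1: piv[jk,jo,jp,jv,jy] rk=5  ker:ko,kp,kv,ky,op,ov,oy,pv,vy
∂2: piv[jko,jkp,jkv,joy,jpv,jvy,koy,ovy] rk=8  ker:kpv,kvy
∂1c = 2·{j} + {k} − 3·{o} − {p} + {v}

cycle:no boundary:no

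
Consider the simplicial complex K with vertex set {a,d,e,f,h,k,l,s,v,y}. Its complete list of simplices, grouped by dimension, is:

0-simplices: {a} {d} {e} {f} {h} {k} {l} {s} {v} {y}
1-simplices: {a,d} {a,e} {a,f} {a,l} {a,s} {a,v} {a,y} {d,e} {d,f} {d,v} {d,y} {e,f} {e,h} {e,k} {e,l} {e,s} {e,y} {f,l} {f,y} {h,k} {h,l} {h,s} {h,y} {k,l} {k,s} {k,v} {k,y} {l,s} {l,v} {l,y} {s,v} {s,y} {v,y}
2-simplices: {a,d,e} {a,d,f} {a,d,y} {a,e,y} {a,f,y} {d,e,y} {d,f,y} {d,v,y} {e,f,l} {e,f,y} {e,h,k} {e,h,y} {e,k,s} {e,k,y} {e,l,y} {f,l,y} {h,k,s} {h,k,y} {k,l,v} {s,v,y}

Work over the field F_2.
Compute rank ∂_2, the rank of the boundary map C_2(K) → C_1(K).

rank∂_2=16

n_0=10 n_1=33 n_2=20  [Z2]
∂1: piv[ad,ae,af,al,as,av,ay,eh,ek] rk=9  ker:de,df,dv,dy,ef,el,es,ey,fl,fy,hk,hl,hs,hy,kl,ks,kv,ky,ls,lv,ly,sv,sy,vy
∂2: piv[ade,adf,ady,aey,afy,dvy,efl,efy,ehk,ehy,eks,eky,ely,hks,klv,svy] rk=16  ker:dey,dfy,fly,hky
rk∂_2=16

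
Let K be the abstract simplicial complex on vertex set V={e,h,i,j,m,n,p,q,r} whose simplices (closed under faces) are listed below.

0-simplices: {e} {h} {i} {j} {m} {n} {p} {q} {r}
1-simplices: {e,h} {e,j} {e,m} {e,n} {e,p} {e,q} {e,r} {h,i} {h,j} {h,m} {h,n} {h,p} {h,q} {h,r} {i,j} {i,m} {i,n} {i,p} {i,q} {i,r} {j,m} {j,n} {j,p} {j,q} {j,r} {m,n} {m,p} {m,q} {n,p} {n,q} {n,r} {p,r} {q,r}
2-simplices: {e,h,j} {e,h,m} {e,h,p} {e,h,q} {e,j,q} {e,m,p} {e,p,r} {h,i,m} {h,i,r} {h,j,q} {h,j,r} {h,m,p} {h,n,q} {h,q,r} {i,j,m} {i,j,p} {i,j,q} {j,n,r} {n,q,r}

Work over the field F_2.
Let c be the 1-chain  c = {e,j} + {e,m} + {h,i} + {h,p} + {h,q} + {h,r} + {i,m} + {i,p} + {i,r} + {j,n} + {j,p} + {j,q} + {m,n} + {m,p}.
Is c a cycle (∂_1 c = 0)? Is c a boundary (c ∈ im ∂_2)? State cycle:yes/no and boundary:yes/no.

n_0=9 n_1=33 n_2=19  [Z2]
∂1: piv[eh,ej,em,en,ep,eq,er,hi] rk=8  ker:hj,hm,hn,hp,hq,hr,ij,im,in,ip,iq,ir,jm,jn,jp,jq,jr,mn,mp,mq,np,nq,nr,pr,qr
∂2: piv[ehj,ehm,ehp,ehq,ejq,emp,epr,him,hir,hjr,hnq,hqr,ijm,ijp,ijq,jnr,nqr] rk=17  ker:hjq,hmp
∂1c = 0
c vs im∂2: residual ≠ 0 ⇒ not boundary

cycle:yes boundary:no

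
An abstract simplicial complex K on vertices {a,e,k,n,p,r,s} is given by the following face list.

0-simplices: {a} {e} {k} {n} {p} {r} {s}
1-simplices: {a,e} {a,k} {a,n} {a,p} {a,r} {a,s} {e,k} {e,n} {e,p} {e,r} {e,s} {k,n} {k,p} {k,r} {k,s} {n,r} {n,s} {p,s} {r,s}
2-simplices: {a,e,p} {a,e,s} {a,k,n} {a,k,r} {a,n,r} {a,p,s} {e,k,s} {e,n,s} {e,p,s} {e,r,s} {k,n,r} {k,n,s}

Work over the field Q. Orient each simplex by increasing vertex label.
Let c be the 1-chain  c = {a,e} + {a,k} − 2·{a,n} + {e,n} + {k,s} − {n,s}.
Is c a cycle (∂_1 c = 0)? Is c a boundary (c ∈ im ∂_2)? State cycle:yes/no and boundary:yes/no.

cycle:yes boundary:no

n_0=7 n_1=19 n_2=12  [Q]
∂1: piv[ae,ak,an,ap,ar,as] rk=6  ker:ek,en,ep,er,es,kn,kp,kr,ks,nr,ns,ps,rs
∂2: piv[aep,aes,akn,akr,anr,aps,eks,ens,ers,kns] rk=10  ker:eps,knr
∂1c = 0
c vs im∂2: residual ≠ 0 ⇒ not boundary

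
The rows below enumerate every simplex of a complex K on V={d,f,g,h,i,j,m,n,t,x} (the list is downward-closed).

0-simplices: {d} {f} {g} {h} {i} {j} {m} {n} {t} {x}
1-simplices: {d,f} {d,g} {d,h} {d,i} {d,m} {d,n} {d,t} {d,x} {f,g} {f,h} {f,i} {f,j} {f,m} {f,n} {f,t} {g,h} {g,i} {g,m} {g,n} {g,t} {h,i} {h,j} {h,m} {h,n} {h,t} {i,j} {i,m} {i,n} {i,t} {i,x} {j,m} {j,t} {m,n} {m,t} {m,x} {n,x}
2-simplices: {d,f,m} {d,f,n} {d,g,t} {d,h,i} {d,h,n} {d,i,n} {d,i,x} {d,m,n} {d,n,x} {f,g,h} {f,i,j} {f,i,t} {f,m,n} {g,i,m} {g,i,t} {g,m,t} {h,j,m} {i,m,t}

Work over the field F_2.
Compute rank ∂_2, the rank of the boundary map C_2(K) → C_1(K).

rank∂_2=16

n_0=10 n_1=36 n_2=18  [Z2]
∂1: piv[df,dg,dh,di,dm,dn,dt,dx,fj] rk=9  ker:fg,fh,fi,fm,fn,ft,gh,gi,gm,gn,gt,hi,hj,hm,hn,ht,ij,im,in,it,ix,jm,jt,mn,mt,mx,nx
∂2: piv[dfm,dfn,dgt,dhi,dhn,din,dix,dmn,dnx,fgh,fij,fit,gim,git,gmt,hjm] rk=16  ker:fmn,imt
rk∂_2=16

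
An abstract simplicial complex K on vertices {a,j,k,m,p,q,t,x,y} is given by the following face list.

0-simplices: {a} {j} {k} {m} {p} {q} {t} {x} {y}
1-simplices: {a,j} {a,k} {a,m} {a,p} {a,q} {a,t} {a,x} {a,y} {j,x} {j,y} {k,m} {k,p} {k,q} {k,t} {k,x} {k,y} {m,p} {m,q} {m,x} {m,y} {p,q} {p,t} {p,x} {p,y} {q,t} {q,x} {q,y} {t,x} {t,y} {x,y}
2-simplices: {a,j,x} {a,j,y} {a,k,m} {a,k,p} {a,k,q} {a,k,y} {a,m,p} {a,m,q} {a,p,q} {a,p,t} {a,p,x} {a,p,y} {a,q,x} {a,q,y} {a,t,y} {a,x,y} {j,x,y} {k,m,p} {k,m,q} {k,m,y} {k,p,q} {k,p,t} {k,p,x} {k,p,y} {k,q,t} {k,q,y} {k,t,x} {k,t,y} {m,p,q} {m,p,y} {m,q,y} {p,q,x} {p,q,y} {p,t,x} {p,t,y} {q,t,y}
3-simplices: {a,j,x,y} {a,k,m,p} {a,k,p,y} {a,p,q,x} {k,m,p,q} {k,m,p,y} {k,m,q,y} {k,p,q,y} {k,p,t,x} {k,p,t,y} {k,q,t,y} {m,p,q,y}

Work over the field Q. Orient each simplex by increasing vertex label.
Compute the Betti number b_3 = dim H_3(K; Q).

b_3=1

n_0=9 n_1=30 n_2=36 n_3=12  [Q]
∂1: piv[aj,ak,am,ap,aq,at,ax,ay] rk=8  ker:jx,jy,km,kp,kq,kt,kx,ky,mp,mq,mx,my,pq,pt,px,py,qt,qx,qy,tx,ty,xy
∂2: piv[ajx,ajy,akm,akp,akq,aky,amp,amq,apq,apt,apx,apy,aqx,aqy,aty,axy,kmy,kpt,kpx,kqt,ktx] rk=21  ker:jxy,kmp,kmq,kpq,kpy,kqy,kty,mpq,mpy,mqy,pqx,pqy,ptx,pty,qty
∂3: piv[ajxy,akmp,akpy,apqx,kmpq,kmpy,kmqy,kpqy,kptx,kpty,kqty] rk=11  ker:mpqy
b_3=(12−11)−0=1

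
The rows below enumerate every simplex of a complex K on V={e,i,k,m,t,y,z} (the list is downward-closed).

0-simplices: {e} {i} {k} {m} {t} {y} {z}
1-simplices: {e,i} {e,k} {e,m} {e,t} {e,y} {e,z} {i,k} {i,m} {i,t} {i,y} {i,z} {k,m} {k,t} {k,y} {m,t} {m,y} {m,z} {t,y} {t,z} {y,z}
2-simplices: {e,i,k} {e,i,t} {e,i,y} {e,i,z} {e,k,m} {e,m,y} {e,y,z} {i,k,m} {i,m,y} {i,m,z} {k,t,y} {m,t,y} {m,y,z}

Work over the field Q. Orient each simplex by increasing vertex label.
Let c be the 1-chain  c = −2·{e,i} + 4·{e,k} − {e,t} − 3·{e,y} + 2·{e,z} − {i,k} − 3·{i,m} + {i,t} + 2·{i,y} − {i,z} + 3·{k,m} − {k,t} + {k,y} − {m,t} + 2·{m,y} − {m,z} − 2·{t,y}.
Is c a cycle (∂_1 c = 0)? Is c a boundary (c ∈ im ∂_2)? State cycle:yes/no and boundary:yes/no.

cycle:yes boundary:yes

n_0=7 n_1=20 n_2=13  [Q]
∂1: piv[ei,ek,em,et,ey,ez] rk=6  ker:ik,im,it,iy,iz,km,kt,ky,mt,my,mz,ty,tz,yz
∂2: piv[eik,eit,eiy,eiz,ekm,emy,eyz,ikm,imz,kty,mty] rk=11  ker:imy,myz
∂1c = 0
c vs im∂2: reduces to 0 ⇒ boundary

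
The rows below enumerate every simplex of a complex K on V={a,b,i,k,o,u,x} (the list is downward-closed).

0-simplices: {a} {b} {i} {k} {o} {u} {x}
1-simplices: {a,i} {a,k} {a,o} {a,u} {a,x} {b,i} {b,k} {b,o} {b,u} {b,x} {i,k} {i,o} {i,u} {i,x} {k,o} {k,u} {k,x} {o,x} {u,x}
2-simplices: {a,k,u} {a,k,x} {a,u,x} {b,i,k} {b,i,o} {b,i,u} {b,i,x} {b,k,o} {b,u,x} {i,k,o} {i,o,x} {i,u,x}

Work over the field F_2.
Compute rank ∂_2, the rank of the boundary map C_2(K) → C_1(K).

n_0=7 n_1=19 n_2=12  [Z2]
∂1: piv[ai,ak,ao,au,ax,bi] rk=6  ker:bk,bo,bu,bx,ik,io,iu,ix,ko,ku,kx,ox,ux
∂2: piv[aku,akx,aux,bik,bio,biu,bix,bko,bux,iox] rk=10  ker:iko,iux
rk∂_2=10

rank∂_2=10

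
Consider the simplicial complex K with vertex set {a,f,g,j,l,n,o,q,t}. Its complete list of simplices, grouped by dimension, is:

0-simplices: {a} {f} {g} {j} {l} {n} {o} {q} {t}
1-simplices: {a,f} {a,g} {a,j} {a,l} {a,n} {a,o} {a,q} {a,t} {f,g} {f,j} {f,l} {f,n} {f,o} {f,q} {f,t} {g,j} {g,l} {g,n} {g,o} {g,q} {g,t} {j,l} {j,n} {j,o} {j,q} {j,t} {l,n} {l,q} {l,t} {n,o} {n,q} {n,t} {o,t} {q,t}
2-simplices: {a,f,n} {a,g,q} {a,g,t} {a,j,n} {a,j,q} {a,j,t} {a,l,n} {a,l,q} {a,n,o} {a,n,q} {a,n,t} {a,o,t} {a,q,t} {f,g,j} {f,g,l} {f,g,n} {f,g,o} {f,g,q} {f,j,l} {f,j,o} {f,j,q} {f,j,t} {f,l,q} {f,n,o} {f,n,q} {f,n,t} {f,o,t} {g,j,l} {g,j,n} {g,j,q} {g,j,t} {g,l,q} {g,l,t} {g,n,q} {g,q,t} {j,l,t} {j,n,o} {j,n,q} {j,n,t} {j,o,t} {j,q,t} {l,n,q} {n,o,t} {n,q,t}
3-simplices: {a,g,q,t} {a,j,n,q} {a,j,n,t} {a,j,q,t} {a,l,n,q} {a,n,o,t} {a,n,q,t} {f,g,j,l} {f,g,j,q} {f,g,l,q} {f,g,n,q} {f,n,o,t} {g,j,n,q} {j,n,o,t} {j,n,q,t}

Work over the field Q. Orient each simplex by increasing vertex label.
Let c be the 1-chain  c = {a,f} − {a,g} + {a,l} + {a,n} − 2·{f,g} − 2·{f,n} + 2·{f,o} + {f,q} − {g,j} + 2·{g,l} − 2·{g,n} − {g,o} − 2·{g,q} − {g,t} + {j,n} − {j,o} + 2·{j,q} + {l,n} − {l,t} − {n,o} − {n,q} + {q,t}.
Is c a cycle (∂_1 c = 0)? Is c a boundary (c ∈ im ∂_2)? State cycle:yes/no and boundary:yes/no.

n_0=9 n_1=34 n_2=44 n_3=15  [Q]
∂1: piv[af,ag,aj,al,an,ao,aq,at] rk=8  ker:fg,fj,fl,fn,fo,fq,ft,gj,gl,gn,go,gq,gt,jl,jn,jo,jq,jt,ln,lq,lt,no,nq,nt,ot,qt
∂2: piv[afn,agq,agt,ajn,ajq,ajt,aln,alq,ano,anq,ant,aot,aqt,fgj,fgl,fgn,fgo,fgq,fjl,fjo,fjq,fjt,flq,fno,fnq,glt] rk=26  ker:fnt,fot,gjl,gjn,gjq,gjt,glq,gnq,gqt,jlt,jno,jnq,jnt,jot,jqt,lnq,not,nqt
∂3: piv[agqt,ajnq,ajnt,ajqt,alnq,anot,anqt,fgjl,fgjq,fglq,fgnq,fnot,gjnq,jnot] rk=14  ker:jnqt
∂1c = −2·{a} + 2·{f} + 2·{g} − 3·{j} + 3·{l} + {n} − {o} − {q} − {t}

cycle:no boundary:no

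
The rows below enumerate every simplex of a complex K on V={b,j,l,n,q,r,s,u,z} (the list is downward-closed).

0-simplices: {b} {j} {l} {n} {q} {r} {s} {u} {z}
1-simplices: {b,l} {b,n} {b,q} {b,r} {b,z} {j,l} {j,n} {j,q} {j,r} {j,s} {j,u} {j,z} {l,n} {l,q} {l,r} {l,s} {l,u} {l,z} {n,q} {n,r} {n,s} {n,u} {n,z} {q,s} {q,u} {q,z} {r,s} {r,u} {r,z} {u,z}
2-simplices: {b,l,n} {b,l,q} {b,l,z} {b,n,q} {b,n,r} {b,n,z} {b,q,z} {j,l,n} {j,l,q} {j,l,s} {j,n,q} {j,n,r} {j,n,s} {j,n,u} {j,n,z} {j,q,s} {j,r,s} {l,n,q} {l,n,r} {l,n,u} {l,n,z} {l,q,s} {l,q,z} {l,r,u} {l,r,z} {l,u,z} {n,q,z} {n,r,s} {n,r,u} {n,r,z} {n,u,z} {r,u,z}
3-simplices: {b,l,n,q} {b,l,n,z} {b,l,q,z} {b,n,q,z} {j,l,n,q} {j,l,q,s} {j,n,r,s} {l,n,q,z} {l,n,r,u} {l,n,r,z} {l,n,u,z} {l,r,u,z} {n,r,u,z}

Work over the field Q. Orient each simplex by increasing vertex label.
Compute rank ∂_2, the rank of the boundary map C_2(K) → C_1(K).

rank∂_2=21

n_0=9 n_1=30 n_2=32 n_3=13  [Q]
∂1: piv[bl,bn,bq,br,bz,jl,js,ju] rk=8  ker:jn,jq,jr,jz,ln,lq,lr,ls,lu,lz,nq,nr,ns,nu,nz,qs,qu,qz,rs,ru,rz,uz
∂2: piv[bln,blq,blz,bnq,bnr,bnz,bqz,jln,jlq,jls,jnr,jns,jnu,jnz,jqs,jrs,lnr,lnu,lru,lrz,luz] rk=21  ker:jnq,lnq,lnz,lqs,lqz,nqz,nrs,nru,nrz,nuz,ruz
∂3: piv[blnq,blnz,blqz,bnqz,jlnq,jlqs,jnrs,lnru,lnrz,lnuz,lruz] rk=11  ker:lnqz,nruz
rk∂_2=21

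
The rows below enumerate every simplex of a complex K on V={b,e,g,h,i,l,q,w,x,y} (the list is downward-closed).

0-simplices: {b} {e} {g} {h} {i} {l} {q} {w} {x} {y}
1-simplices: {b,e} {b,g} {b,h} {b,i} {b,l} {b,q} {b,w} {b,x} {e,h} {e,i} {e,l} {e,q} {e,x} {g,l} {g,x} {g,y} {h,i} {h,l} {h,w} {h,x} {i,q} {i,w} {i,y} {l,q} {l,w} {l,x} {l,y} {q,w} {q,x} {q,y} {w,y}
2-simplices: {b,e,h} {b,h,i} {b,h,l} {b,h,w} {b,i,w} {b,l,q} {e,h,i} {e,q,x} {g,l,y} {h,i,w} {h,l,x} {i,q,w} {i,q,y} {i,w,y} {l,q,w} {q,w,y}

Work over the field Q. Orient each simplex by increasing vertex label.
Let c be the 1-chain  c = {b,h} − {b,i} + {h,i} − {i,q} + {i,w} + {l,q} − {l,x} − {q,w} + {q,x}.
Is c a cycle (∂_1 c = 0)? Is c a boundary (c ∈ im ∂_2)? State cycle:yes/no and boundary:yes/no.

n_0=10 n_1=31 n_2=16  [Q]
∂1: piv[be,bg,bh,bi,bl,bq,bw,bx,gy] rk=9  ker:eh,ei,el,eq,ex,gl,gx,hi,hl,hw,hx,iq,iw,iy,lq,lw,lx,ly,qw,qx,qy,wy
∂2: piv[beh,bhi,bhl,bhw,biw,blq,ehi,eqx,gly,hlx,iqw,iqy,iwy,lqw] rk=14  ker:hiw,qwy
∂1c = 0
c vs im∂2: residual ≠ 0 ⇒ not boundary

cycle:yes boundary:no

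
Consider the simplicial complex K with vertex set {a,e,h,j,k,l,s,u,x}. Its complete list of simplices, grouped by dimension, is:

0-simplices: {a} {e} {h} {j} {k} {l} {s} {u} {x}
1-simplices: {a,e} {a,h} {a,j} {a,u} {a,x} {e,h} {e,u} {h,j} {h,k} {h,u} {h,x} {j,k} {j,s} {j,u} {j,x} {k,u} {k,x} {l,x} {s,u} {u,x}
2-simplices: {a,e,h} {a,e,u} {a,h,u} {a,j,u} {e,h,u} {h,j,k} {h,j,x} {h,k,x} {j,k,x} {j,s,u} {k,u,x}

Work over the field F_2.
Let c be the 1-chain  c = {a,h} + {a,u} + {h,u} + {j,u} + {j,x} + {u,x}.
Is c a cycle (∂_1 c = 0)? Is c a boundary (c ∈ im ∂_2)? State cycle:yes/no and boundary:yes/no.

n_0=9 n_1=20 n_2=11  [Z2]
∂1: piv[ae,ah,aj,au,ax,hk,js,lx] rk=8  ker:eh,eu,hj,hu,hx,jk,ju,jx,ku,kx,su,ux
∂2: piv[aeh,aeu,ahu,aju,hjk,hjx,hkx,jsu,kux] rk=9  ker:ehu,jkx
∂1c = 0
c vs im∂2: residual ≠ 0 ⇒ not boundary

cycle:yes boundary:no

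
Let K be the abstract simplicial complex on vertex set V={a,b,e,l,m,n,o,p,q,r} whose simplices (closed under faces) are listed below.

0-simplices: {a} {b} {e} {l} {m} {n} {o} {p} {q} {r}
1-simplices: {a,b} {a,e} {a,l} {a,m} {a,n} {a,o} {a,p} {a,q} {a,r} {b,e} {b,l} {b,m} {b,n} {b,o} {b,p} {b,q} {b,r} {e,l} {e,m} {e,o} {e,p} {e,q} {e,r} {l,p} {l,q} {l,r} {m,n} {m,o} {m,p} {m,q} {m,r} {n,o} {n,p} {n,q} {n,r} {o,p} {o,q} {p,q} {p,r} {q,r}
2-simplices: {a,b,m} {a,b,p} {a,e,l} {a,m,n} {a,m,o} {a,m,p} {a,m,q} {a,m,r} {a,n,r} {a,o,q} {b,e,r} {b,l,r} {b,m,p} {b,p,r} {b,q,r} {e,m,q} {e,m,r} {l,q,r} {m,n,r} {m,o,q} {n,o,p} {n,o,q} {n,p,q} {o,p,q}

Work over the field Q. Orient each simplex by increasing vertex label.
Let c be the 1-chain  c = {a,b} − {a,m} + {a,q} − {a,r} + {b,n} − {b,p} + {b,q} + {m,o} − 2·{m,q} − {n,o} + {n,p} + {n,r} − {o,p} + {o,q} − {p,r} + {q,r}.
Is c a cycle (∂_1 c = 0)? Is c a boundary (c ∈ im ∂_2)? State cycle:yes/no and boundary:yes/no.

cycle:yes boundary:no

n_0=10 n_1=40 n_2=24  [Q]
∂1: piv[ab,ae,al,am,an,ao,ap,aq,ar] rk=9  ker:be,bl,bm,bn,bo,bp,bq,br,el,em,eo,ep,eq,er,lp,lq,lr,mn,mo,mp,mq,mr,no,np,nq,nr,op,oq,pq,pr,qr
∂2: piv[abm,abp,ael,amn,amo,amp,amq,amr,anr,aoq,ber,blr,bpr,bqr,emq,emr,lqr,nop,noq,npq] rk=20  ker:bmp,mnr,moq,opq
∂1c = 0
c vs im∂2: residual ≠ 0 ⇒ not boundary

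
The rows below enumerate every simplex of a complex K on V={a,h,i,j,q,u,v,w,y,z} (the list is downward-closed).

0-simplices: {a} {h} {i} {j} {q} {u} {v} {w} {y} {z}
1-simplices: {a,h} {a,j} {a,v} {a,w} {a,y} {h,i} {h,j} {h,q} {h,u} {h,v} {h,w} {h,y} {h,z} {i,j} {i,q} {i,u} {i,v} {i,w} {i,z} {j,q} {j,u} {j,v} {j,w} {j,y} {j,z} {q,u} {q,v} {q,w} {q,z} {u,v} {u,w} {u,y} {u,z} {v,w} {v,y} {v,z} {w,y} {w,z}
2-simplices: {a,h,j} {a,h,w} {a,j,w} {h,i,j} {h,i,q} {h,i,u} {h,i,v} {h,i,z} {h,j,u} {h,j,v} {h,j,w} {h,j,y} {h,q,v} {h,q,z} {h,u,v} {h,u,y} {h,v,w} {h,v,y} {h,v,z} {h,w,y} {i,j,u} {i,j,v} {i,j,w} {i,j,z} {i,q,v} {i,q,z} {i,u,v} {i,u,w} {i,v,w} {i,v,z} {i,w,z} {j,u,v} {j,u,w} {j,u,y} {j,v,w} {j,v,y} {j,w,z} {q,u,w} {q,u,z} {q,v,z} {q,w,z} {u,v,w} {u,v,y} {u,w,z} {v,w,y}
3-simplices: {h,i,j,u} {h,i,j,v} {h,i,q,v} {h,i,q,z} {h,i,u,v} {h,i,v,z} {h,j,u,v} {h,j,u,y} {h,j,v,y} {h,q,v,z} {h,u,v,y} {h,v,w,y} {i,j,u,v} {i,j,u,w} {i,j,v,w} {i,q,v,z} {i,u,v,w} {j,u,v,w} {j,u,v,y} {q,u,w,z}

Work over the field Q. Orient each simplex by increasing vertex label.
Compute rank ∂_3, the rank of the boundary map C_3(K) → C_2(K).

rank∂_3=16

n_0=10 n_1=38 n_2=45 n_3=20  [Q]
∂1: piv[ah,aj,av,aw,ay,hi,hq,hu,hz] rk=9  ker:hj,hv,hw,hy,ij,iq,iu,iv,iw,iz,jq,ju,jv,jw,jy,jz,qu,qv,qw,qz,uv,uw,uy,uz,vw,vy,vz,wy,wz
∂2: piv[ahj,ahw,ajw,hij,hiq,hiu,hiv,hiz,hju,hjv,hjy,hqv,hqz,huv,huy,hvw,hvy,hvz,hwy,ijw,ijz,iuw,iwz,quw,quz,qwz] rk=26  ker:hjw,iju,ijv,iqv,iqz,iuv,ivw,ivz,juv,juw,juy,jvw,jvy,jwz,qvz,uvw,uvy,uwz,vwy
∂3: piv[hiju,hijv,hiqv,hiqz,hiuv,hivz,hjuv,hjuy,hjvy,hqvz,huvy,hvwy,ijuw,ijvw,iuvw,quwz] rk=16  ker:ijuv,iqvz,juvw,juvy
rk∂_3=16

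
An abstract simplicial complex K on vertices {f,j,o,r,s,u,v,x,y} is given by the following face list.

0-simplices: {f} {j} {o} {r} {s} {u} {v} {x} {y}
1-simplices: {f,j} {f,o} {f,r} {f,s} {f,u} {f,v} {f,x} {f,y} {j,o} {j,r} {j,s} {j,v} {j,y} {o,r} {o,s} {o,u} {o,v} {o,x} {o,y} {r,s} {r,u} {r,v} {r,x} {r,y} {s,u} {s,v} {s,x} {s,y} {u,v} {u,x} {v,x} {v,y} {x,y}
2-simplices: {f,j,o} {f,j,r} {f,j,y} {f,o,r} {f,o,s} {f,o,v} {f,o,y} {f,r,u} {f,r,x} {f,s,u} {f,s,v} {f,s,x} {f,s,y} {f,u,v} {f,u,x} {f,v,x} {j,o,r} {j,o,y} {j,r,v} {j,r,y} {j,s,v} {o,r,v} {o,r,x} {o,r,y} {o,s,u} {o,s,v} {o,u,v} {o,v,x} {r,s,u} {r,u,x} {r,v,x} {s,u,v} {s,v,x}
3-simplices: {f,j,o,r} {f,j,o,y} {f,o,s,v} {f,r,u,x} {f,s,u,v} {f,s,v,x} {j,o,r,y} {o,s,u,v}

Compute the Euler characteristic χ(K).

χ(K)=1

n_0=9 n_1=33 n_2=33 n_3=8
χ=+9−33+33−8=1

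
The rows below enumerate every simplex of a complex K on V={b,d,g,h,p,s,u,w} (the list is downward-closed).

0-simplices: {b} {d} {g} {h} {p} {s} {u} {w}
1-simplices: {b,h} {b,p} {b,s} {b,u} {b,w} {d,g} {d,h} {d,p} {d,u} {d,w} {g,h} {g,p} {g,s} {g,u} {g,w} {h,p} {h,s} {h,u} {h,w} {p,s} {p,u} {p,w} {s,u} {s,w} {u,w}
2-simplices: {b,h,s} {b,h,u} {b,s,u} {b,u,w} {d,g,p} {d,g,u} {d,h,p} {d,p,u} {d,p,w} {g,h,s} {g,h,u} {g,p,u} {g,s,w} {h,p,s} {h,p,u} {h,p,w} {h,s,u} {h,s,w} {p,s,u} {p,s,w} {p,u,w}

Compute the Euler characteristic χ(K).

χ(K)=4

n_0=8 n_1=25 n_2=21
χ=+8−25+21=4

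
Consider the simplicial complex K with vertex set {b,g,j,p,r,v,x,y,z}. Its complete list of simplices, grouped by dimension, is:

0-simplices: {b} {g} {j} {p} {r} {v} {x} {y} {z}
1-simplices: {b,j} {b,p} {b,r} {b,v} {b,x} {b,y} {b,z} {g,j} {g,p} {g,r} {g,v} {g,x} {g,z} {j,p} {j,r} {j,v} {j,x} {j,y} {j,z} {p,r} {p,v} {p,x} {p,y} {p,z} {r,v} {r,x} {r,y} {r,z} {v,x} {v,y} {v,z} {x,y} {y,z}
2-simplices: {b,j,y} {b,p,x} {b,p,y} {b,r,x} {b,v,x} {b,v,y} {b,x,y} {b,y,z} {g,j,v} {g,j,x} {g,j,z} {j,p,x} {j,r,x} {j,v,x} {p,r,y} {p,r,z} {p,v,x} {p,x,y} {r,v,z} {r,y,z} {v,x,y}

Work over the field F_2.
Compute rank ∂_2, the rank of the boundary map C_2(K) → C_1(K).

rank∂_2=19

n_0=9 n_1=33 n_2=21  [Z2]
∂1: piv[bj,bp,br,bv,bx,by,bz,gj] rk=8  ker:gp,gr,gv,gx,gz,jp,jr,jv,jx,jy,jz,pr,pv,px,py,pz,rv,rx,ry,rz,vx,vy,vz,xy,yz
∂2: piv[bjy,bpx,bpy,brx,bvx,bvy,bxy,byz,gjv,gjx,gjz,jpx,jrx,jvx,pry,prz,pvx,rvz,ryz] rk=19  ker:pxy,vxy
rk∂_2=19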